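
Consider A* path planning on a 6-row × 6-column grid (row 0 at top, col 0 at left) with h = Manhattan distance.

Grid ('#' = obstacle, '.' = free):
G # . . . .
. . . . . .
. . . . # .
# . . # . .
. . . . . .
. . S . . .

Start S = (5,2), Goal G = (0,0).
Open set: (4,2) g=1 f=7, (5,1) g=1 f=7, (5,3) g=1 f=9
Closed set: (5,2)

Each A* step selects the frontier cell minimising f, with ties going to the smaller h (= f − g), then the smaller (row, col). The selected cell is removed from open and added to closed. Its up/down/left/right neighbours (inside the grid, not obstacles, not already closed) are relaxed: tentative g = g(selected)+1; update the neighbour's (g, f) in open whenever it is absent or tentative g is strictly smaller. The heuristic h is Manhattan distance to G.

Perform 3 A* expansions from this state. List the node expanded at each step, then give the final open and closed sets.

order=[(4,2) → (3,2) → (2,2)]; open=[(1,2) g=4 f=7, (2,1) g=4 f=7, (2,3) g=4 f=9, (3,1) g=3 f=7, (4,1) g=2 f=7, (4,3) g=2 f=9, (5,1) g=1 f=7, (5,3) g=1 f=9]; closed=[(2,2), (3,2), (4,2), (5,2)]

step 1: expand (4,2) (f=7, h=6) → closed; open now [(3,2) g=2 f=7, (4,1) g=2 f=7, (4,3) g=2 f=9, (5,1) g=1 f=7, (5,3) g=1 f=9]
step 2: expand (3,2) (f=7, h=5) → closed; open now [(2,2) g=3 f=7, (3,1) g=3 f=7, (4,1) g=2 f=7, (4,3) g=2 f=9, (5,1) g=1 f=7, (5,3) g=1 f=9]
step 3: expand (2,2) (f=7, h=4) → closed; open now [(1,2) g=4 f=7, (2,1) g=4 f=7, (2,3) g=4 f=9, (3,1) g=3 f=7, (4,1) g=2 f=7, (4,3) g=2 f=9, (5,1) g=1 f=7, (5,3) g=1 f=9]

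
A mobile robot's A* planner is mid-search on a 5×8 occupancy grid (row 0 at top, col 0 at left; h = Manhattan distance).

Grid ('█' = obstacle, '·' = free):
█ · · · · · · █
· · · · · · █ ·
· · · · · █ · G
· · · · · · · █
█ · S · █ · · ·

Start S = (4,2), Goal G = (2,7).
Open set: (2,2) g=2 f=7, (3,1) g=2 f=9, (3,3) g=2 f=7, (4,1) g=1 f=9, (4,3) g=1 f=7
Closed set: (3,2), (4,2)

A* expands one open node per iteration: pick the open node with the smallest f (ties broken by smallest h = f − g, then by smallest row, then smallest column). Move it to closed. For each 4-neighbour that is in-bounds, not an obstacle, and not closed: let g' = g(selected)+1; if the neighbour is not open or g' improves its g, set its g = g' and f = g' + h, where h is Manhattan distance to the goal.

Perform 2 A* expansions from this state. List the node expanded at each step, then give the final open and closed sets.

order=[(2,2) → (2,3)]; open=[(1,2) g=3 f=9, (1,3) g=4 f=9, (2,1) g=3 f=9, (2,4) g=4 f=7, (3,1) g=2 f=9, (3,3) g=2 f=7, (4,1) g=1 f=9, (4,3) g=1 f=7]; closed=[(2,2), (2,3), (3,2), (4,2)]

step 1: expand (2,2) (f=7, h=5) → closed; open now [(1,2) g=3 f=9, (2,1) g=3 f=9, (2,3) g=3 f=7, (3,1) g=2 f=9, (3,3) g=2 f=7, (4,1) g=1 f=9, (4,3) g=1 f=7]
step 2: expand (2,3) (f=7, h=4) → closed; open now [(1,2) g=3 f=9, (1,3) g=4 f=9, (2,1) g=3 f=9, (2,4) g=4 f=7, (3,1) g=2 f=9, (3,3) g=2 f=7, (4,1) g=1 f=9, (4,3) g=1 f=7]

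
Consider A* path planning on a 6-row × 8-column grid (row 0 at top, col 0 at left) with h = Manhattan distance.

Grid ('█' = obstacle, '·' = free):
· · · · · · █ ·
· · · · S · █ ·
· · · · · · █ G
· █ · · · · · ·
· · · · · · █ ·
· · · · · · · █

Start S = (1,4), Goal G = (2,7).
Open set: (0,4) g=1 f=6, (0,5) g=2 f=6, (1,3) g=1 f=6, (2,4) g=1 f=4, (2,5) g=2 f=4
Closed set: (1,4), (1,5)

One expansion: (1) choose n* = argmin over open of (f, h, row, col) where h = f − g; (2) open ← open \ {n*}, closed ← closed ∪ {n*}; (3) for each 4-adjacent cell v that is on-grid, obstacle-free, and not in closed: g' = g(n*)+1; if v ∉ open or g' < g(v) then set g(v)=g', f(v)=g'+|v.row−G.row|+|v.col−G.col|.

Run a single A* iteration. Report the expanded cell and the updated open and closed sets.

expanded=(2,5); open=[(0,4) g=1 f=6, (0,5) g=2 f=6, (1,3) g=1 f=6, (2,4) g=1 f=4, (3,5) g=3 f=6]; closed=[(1,4), (1,5), (2,5)]

step 1: expand (2,5) (f=4, h=2) → closed; open now [(0,4) g=1 f=6, (0,5) g=2 f=6, (1,3) g=1 f=6, (2,4) g=1 f=4, (3,5) g=3 f=6]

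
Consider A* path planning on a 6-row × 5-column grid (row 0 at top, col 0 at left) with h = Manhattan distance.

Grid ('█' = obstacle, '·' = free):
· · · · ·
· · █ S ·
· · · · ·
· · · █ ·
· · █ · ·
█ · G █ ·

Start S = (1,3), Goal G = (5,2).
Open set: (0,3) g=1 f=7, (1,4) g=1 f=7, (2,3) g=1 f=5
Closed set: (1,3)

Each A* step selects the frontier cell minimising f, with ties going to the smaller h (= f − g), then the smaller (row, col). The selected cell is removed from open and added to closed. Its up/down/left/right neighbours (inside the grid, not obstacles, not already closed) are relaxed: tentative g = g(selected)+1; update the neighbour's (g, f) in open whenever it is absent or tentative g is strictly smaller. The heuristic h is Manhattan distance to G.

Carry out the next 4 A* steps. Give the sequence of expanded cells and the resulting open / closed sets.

order=[(2,3) → (2,2) → (3,2) → (3,1)]; open=[(0,3) g=1 f=7, (1,4) g=1 f=7, (2,1) g=3 f=7, (2,4) g=2 f=7, (3,0) g=5 f=9, (4,1) g=5 f=7]; closed=[(1,3), (2,2), (2,3), (3,1), (3,2)]

step 1: expand (2,3) (f=5, h=4) → closed; open now [(0,3) g=1 f=7, (1,4) g=1 f=7, (2,2) g=2 f=5, (2,4) g=2 f=7]
step 2: expand (2,2) (f=5, h=3) → closed; open now [(0,3) g=1 f=7, (1,4) g=1 f=7, (2,1) g=3 f=7, (2,4) g=2 f=7, (3,2) g=3 f=5]
step 3: expand (3,2) (f=5, h=2) → closed; open now [(0,3) g=1 f=7, (1,4) g=1 f=7, (2,1) g=3 f=7, (2,4) g=2 f=7, (3,1) g=4 f=7]
step 4: expand (3,1) (f=7, h=3) → closed; open now [(0,3) g=1 f=7, (1,4) g=1 f=7, (2,1) g=3 f=7, (2,4) g=2 f=7, (3,0) g=5 f=9, (4,1) g=5 f=7]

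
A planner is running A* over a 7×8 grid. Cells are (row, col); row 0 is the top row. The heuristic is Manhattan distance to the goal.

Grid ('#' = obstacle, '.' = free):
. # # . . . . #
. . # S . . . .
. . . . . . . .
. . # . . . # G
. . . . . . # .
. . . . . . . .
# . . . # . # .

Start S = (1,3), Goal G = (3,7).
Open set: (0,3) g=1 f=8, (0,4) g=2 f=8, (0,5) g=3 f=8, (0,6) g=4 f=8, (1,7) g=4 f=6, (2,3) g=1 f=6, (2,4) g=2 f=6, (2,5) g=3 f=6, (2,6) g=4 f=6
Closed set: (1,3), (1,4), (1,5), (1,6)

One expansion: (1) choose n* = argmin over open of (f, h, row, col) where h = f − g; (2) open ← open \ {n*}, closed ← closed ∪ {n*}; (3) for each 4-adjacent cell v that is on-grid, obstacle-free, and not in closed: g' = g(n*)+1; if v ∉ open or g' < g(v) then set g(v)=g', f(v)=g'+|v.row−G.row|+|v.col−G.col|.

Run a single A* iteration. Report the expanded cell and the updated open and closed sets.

step 1: expand (1,7) (f=6, h=2) → closed; open now [(0,3) g=1 f=8, (0,4) g=2 f=8, (0,5) g=3 f=8, (0,6) g=4 f=8, (2,3) g=1 f=6, (2,4) g=2 f=6, (2,5) g=3 f=6, (2,6) g=4 f=6, (2,7) g=5 f=6]

expanded=(1,7); open=[(0,3) g=1 f=8, (0,4) g=2 f=8, (0,5) g=3 f=8, (0,6) g=4 f=8, (2,3) g=1 f=6, (2,4) g=2 f=6, (2,5) g=3 f=6, (2,6) g=4 f=6, (2,7) g=5 f=6]; closed=[(1,3), (1,4), (1,5), (1,6), (1,7)]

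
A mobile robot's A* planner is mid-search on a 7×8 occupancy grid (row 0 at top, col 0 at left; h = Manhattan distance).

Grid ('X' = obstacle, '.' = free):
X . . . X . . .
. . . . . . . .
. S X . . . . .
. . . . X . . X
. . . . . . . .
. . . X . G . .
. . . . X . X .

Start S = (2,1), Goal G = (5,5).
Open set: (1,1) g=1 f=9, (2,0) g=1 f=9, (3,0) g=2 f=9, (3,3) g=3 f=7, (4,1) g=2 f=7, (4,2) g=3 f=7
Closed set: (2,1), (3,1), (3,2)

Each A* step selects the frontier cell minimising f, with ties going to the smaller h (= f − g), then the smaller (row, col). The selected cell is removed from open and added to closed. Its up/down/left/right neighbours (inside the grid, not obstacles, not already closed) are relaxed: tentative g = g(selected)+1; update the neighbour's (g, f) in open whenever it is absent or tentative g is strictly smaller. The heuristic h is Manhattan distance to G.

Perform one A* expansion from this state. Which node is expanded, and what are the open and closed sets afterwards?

step 1: expand (3,3) (f=7, h=4) → closed; open now [(1,1) g=1 f=9, (2,0) g=1 f=9, (2,3) g=4 f=9, (3,0) g=2 f=9, (4,1) g=2 f=7, (4,2) g=3 f=7, (4,3) g=4 f=7]

expanded=(3,3); open=[(1,1) g=1 f=9, (2,0) g=1 f=9, (2,3) g=4 f=9, (3,0) g=2 f=9, (4,1) g=2 f=7, (4,2) g=3 f=7, (4,3) g=4 f=7]; closed=[(2,1), (3,1), (3,2), (3,3)]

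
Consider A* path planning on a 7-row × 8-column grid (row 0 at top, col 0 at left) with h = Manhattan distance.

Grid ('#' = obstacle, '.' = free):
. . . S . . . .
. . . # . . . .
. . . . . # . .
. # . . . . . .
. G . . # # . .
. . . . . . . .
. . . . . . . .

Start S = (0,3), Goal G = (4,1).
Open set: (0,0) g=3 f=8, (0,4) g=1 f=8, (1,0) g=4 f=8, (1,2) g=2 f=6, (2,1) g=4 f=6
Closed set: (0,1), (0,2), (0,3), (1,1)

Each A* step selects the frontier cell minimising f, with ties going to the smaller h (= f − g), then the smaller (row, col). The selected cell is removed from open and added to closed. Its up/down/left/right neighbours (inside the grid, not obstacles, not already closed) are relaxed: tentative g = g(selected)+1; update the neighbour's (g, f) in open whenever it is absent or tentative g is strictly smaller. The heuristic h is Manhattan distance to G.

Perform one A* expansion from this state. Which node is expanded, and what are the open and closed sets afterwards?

expanded=(2,1); open=[(0,0) g=3 f=8, (0,4) g=1 f=8, (1,0) g=4 f=8, (1,2) g=2 f=6, (2,0) g=5 f=8, (2,2) g=5 f=8]; closed=[(0,1), (0,2), (0,3), (1,1), (2,1)]

step 1: expand (2,1) (f=6, h=2) → closed; open now [(0,0) g=3 f=8, (0,4) g=1 f=8, (1,0) g=4 f=8, (1,2) g=2 f=6, (2,0) g=5 f=8, (2,2) g=5 f=8]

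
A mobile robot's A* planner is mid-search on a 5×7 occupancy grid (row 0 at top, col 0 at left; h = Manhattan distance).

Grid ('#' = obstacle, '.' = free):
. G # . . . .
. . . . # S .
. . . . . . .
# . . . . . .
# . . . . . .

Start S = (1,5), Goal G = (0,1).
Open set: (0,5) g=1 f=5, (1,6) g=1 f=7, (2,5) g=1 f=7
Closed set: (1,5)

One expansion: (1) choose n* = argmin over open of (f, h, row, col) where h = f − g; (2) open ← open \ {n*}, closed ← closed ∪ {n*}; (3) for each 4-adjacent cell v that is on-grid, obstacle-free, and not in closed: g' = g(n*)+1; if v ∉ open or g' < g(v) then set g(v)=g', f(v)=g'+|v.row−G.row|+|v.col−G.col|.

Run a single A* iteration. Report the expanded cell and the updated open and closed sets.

expanded=(0,5); open=[(0,4) g=2 f=5, (0,6) g=2 f=7, (1,6) g=1 f=7, (2,5) g=1 f=7]; closed=[(0,5), (1,5)]

step 1: expand (0,5) (f=5, h=4) → closed; open now [(0,4) g=2 f=5, (0,6) g=2 f=7, (1,6) g=1 f=7, (2,5) g=1 f=7]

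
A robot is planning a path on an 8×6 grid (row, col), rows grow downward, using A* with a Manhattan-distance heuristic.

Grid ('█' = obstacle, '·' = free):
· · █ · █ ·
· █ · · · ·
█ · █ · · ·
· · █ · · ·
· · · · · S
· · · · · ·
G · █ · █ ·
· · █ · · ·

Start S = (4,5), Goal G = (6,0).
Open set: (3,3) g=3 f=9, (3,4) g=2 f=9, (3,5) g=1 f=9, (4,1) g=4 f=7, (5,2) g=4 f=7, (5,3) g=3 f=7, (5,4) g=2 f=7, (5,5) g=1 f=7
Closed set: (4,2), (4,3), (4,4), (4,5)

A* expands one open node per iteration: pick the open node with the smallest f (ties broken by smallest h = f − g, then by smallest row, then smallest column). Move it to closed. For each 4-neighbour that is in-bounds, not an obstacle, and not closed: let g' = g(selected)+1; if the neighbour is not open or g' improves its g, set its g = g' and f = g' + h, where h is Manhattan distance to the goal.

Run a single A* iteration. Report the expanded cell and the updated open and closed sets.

step 1: expand (4,1) (f=7, h=3) → closed; open now [(3,1) g=5 f=9, (3,3) g=3 f=9, (3,4) g=2 f=9, (3,5) g=1 f=9, (4,0) g=5 f=7, (5,1) g=5 f=7, (5,2) g=4 f=7, (5,3) g=3 f=7, (5,4) g=2 f=7, (5,5) g=1 f=7]

expanded=(4,1); open=[(3,1) g=5 f=9, (3,3) g=3 f=9, (3,4) g=2 f=9, (3,5) g=1 f=9, (4,0) g=5 f=7, (5,1) g=5 f=7, (5,2) g=4 f=7, (5,3) g=3 f=7, (5,4) g=2 f=7, (5,5) g=1 f=7]; closed=[(4,1), (4,2), (4,3), (4,4), (4,5)]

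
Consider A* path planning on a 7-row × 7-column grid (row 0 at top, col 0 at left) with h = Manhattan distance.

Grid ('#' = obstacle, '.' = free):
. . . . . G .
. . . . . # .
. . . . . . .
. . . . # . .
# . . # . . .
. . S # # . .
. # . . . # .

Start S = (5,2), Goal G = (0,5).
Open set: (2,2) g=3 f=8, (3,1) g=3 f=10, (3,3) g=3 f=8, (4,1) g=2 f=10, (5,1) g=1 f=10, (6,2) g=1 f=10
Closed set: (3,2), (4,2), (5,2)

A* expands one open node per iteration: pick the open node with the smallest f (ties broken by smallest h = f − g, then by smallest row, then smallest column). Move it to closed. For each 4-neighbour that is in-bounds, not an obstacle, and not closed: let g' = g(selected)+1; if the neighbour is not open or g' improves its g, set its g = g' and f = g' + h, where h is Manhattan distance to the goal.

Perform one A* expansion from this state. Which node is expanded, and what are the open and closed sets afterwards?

step 1: expand (2,2) (f=8, h=5) → closed; open now [(1,2) g=4 f=8, (2,1) g=4 f=10, (2,3) g=4 f=8, (3,1) g=3 f=10, (3,3) g=3 f=8, (4,1) g=2 f=10, (5,1) g=1 f=10, (6,2) g=1 f=10]

expanded=(2,2); open=[(1,2) g=4 f=8, (2,1) g=4 f=10, (2,3) g=4 f=8, (3,1) g=3 f=10, (3,3) g=3 f=8, (4,1) g=2 f=10, (5,1) g=1 f=10, (6,2) g=1 f=10]; closed=[(2,2), (3,2), (4,2), (5,2)]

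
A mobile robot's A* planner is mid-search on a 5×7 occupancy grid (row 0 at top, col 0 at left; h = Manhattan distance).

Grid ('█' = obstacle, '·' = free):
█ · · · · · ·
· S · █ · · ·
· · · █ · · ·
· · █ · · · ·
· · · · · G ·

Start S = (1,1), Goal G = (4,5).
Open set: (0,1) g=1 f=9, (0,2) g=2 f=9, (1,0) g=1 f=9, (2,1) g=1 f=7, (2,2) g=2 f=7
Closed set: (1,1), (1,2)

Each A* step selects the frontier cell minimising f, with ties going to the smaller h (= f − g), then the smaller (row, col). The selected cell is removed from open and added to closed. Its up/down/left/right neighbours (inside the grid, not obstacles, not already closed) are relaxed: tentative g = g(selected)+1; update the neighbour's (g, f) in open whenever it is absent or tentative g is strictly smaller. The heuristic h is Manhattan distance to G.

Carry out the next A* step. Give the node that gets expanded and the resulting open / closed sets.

expanded=(2,2); open=[(0,1) g=1 f=9, (0,2) g=2 f=9, (1,0) g=1 f=9, (2,1) g=1 f=7]; closed=[(1,1), (1,2), (2,2)]

step 1: expand (2,2) (f=7, h=5) → closed; open now [(0,1) g=1 f=9, (0,2) g=2 f=9, (1,0) g=1 f=9, (2,1) g=1 f=7]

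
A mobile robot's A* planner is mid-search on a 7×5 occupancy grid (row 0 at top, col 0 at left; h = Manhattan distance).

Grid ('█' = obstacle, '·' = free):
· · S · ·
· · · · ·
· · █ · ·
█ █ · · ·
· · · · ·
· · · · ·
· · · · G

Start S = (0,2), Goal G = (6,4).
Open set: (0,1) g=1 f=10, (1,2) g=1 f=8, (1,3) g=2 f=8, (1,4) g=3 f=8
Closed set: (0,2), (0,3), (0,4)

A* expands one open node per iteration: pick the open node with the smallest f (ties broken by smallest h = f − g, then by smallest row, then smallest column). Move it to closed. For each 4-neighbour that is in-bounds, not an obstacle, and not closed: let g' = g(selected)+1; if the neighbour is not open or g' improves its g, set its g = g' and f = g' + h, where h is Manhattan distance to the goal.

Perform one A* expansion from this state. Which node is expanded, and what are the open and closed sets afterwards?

step 1: expand (1,4) (f=8, h=5) → closed; open now [(0,1) g=1 f=10, (1,2) g=1 f=8, (1,3) g=2 f=8, (2,4) g=4 f=8]

expanded=(1,4); open=[(0,1) g=1 f=10, (1,2) g=1 f=8, (1,3) g=2 f=8, (2,4) g=4 f=8]; closed=[(0,2), (0,3), (0,4), (1,4)]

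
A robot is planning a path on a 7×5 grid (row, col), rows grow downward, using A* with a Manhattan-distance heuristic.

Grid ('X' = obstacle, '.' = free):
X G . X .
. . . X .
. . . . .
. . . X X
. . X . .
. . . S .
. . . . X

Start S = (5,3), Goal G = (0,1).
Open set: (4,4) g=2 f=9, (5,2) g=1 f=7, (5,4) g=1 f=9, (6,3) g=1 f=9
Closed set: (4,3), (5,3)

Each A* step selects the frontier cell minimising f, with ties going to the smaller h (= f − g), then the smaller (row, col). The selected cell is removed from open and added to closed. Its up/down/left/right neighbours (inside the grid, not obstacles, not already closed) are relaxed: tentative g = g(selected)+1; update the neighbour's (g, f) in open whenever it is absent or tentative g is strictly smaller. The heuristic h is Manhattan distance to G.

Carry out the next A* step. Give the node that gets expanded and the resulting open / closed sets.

expanded=(5,2); open=[(4,4) g=2 f=9, (5,1) g=2 f=7, (5,4) g=1 f=9, (6,2) g=2 f=9, (6,3) g=1 f=9]; closed=[(4,3), (5,2), (5,3)]

step 1: expand (5,2) (f=7, h=6) → closed; open now [(4,4) g=2 f=9, (5,1) g=2 f=7, (5,4) g=1 f=9, (6,2) g=2 f=9, (6,3) g=1 f=9]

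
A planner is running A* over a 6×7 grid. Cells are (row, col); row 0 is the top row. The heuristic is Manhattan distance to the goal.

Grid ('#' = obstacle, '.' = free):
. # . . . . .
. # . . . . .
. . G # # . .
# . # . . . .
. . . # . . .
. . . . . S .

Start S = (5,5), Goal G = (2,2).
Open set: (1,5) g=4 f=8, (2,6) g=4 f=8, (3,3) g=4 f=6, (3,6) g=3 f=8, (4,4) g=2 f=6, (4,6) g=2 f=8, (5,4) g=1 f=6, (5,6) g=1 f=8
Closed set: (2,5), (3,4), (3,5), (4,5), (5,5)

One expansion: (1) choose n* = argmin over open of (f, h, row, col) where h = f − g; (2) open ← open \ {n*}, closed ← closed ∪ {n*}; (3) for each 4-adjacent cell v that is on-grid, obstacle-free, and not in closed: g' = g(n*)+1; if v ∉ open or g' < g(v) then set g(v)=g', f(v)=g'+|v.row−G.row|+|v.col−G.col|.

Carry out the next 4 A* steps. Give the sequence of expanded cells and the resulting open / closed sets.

step 1: expand (3,3) (f=6, h=2) → closed; open now [(1,5) g=4 f=8, (2,6) g=4 f=8, (3,6) g=3 f=8, (4,4) g=2 f=6, (4,6) g=2 f=8, (5,4) g=1 f=6, (5,6) g=1 f=8]
step 2: expand (4,4) (f=6, h=4) → closed; open now [(1,5) g=4 f=8, (2,6) g=4 f=8, (3,6) g=3 f=8, (4,6) g=2 f=8, (5,4) g=1 f=6, (5,6) g=1 f=8]
step 3: expand (5,4) (f=6, h=5) → closed; open now [(1,5) g=4 f=8, (2,6) g=4 f=8, (3,6) g=3 f=8, (4,6) g=2 f=8, (5,3) g=2 f=6, (5,6) g=1 f=8]
step 4: expand (5,3) (f=6, h=4) → closed; open now [(1,5) g=4 f=8, (2,6) g=4 f=8, (3,6) g=3 f=8, (4,6) g=2 f=8, (5,2) g=3 f=6, (5,6) g=1 f=8]

order=[(3,3) → (4,4) → (5,4) → (5,3)]; open=[(1,5) g=4 f=8, (2,6) g=4 f=8, (3,6) g=3 f=8, (4,6) g=2 f=8, (5,2) g=3 f=6, (5,6) g=1 f=8]; closed=[(2,5), (3,3), (3,4), (3,5), (4,4), (4,5), (5,3), (5,4), (5,5)]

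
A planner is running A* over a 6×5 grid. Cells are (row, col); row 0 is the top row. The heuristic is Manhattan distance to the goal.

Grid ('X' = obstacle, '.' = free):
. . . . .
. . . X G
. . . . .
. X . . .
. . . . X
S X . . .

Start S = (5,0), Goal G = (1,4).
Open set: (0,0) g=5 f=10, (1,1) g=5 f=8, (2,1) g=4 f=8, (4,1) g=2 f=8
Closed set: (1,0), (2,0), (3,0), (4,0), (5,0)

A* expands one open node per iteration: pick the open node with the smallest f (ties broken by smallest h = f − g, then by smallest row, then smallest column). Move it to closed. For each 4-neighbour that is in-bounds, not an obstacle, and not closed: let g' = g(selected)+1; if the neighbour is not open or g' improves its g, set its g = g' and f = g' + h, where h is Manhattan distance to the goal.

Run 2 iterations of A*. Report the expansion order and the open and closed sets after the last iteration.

order=[(1,1) → (1,2)]; open=[(0,0) g=5 f=10, (0,1) g=6 f=10, (0,2) g=7 f=10, (2,1) g=4 f=8, (2,2) g=7 f=10, (4,1) g=2 f=8]; closed=[(1,0), (1,1), (1,2), (2,0), (3,0), (4,0), (5,0)]

step 1: expand (1,1) (f=8, h=3) → closed; open now [(0,0) g=5 f=10, (0,1) g=6 f=10, (1,2) g=6 f=8, (2,1) g=4 f=8, (4,1) g=2 f=8]
step 2: expand (1,2) (f=8, h=2) → closed; open now [(0,0) g=5 f=10, (0,1) g=6 f=10, (0,2) g=7 f=10, (2,1) g=4 f=8, (2,2) g=7 f=10, (4,1) g=2 f=8]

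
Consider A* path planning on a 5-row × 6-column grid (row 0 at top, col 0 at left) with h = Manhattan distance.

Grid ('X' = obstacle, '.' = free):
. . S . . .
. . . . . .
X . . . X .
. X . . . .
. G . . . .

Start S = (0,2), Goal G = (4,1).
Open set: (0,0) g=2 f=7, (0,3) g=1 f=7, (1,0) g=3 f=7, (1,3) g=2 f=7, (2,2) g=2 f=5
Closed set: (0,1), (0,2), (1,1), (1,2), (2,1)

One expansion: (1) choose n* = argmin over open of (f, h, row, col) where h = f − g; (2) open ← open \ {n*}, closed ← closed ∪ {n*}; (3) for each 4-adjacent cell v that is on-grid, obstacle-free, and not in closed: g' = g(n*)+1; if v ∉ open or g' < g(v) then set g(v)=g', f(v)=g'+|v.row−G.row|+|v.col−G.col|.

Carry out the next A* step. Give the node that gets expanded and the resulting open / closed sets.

expanded=(2,2); open=[(0,0) g=2 f=7, (0,3) g=1 f=7, (1,0) g=3 f=7, (1,3) g=2 f=7, (2,3) g=3 f=7, (3,2) g=3 f=5]; closed=[(0,1), (0,2), (1,1), (1,2), (2,1), (2,2)]

step 1: expand (2,2) (f=5, h=3) → closed; open now [(0,0) g=2 f=7, (0,3) g=1 f=7, (1,0) g=3 f=7, (1,3) g=2 f=7, (2,3) g=3 f=7, (3,2) g=3 f=5]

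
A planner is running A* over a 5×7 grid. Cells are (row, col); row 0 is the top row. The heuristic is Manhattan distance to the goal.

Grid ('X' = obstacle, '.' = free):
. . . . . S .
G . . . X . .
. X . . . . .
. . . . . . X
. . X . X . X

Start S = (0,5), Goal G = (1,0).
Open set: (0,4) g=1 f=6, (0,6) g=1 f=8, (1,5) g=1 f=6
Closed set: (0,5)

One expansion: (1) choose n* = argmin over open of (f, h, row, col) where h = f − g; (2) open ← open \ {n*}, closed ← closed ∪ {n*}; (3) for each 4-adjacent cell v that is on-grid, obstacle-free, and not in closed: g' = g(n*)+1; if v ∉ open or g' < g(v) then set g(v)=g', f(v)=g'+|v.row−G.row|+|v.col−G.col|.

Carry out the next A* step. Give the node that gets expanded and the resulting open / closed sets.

step 1: expand (0,4) (f=6, h=5) → closed; open now [(0,3) g=2 f=6, (0,6) g=1 f=8, (1,5) g=1 f=6]

expanded=(0,4); open=[(0,3) g=2 f=6, (0,6) g=1 f=8, (1,5) g=1 f=6]; closed=[(0,4), (0,5)]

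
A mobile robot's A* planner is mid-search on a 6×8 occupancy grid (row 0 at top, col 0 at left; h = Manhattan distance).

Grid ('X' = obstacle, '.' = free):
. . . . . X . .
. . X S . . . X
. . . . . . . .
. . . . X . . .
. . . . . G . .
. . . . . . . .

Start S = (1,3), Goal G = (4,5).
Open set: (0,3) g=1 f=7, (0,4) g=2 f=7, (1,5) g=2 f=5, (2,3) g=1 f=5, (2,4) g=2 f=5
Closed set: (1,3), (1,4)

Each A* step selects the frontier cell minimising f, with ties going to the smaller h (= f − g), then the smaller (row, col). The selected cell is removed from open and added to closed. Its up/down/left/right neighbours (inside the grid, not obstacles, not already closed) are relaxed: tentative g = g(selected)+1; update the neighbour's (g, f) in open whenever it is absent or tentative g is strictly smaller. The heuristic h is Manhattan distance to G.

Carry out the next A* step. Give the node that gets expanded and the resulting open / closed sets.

expanded=(1,5); open=[(0,3) g=1 f=7, (0,4) g=2 f=7, (1,6) g=3 f=7, (2,3) g=1 f=5, (2,4) g=2 f=5, (2,5) g=3 f=5]; closed=[(1,3), (1,4), (1,5)]

step 1: expand (1,5) (f=5, h=3) → closed; open now [(0,3) g=1 f=7, (0,4) g=2 f=7, (1,6) g=3 f=7, (2,3) g=1 f=5, (2,4) g=2 f=5, (2,5) g=3 f=5]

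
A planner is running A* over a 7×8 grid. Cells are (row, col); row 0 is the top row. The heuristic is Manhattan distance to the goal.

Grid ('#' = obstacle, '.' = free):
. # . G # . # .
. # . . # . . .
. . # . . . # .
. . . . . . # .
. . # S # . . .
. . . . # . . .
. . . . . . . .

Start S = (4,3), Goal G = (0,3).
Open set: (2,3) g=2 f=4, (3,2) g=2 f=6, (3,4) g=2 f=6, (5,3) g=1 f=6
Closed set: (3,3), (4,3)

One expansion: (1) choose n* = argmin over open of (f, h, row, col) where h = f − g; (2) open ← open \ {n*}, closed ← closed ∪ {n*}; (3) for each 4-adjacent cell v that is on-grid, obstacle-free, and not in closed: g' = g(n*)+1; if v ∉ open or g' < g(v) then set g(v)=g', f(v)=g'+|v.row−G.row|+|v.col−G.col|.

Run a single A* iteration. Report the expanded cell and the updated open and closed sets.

expanded=(2,3); open=[(1,3) g=3 f=4, (2,4) g=3 f=6, (3,2) g=2 f=6, (3,4) g=2 f=6, (5,3) g=1 f=6]; closed=[(2,3), (3,3), (4,3)]

step 1: expand (2,3) (f=4, h=2) → closed; open now [(1,3) g=3 f=4, (2,4) g=3 f=6, (3,2) g=2 f=6, (3,4) g=2 f=6, (5,3) g=1 f=6]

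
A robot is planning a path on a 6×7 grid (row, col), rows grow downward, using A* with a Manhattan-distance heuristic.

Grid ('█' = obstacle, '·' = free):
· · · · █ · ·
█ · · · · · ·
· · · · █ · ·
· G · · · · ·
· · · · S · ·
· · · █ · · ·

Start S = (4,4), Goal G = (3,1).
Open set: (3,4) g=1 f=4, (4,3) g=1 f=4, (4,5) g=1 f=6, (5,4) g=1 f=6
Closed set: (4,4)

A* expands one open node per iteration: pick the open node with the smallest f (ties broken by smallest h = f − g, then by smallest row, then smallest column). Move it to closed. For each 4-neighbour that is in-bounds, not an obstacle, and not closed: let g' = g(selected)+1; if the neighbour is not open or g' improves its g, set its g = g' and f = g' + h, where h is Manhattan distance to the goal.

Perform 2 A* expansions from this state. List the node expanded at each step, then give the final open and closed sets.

step 1: expand (3,4) (f=4, h=3) → closed; open now [(3,3) g=2 f=4, (3,5) g=2 f=6, (4,3) g=1 f=4, (4,5) g=1 f=6, (5,4) g=1 f=6]
step 2: expand (3,3) (f=4, h=2) → closed; open now [(2,3) g=3 f=6, (3,2) g=3 f=4, (3,5) g=2 f=6, (4,3) g=1 f=4, (4,5) g=1 f=6, (5,4) g=1 f=6]

order=[(3,4) → (3,3)]; open=[(2,3) g=3 f=6, (3,2) g=3 f=4, (3,5) g=2 f=6, (4,3) g=1 f=4, (4,5) g=1 f=6, (5,4) g=1 f=6]; closed=[(3,3), (3,4), (4,4)]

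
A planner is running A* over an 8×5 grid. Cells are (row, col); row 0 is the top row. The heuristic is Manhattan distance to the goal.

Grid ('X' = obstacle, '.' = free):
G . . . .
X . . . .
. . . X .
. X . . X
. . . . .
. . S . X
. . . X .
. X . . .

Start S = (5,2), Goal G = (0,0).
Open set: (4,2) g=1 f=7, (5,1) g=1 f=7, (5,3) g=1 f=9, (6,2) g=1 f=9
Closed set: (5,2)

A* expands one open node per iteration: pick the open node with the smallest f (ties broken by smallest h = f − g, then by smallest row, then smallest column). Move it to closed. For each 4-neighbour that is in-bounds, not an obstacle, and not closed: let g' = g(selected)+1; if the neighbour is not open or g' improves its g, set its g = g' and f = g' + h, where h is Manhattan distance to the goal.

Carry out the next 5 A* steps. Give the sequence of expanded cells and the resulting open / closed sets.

step 1: expand (4,2) (f=7, h=6) → closed; open now [(3,2) g=2 f=7, (4,1) g=2 f=7, (4,3) g=2 f=9, (5,1) g=1 f=7, (5,3) g=1 f=9, (6,2) g=1 f=9]
step 2: expand (3,2) (f=7, h=5) → closed; open now [(2,2) g=3 f=7, (3,3) g=3 f=9, (4,1) g=2 f=7, (4,3) g=2 f=9, (5,1) g=1 f=7, (5,3) g=1 f=9, (6,2) g=1 f=9]
step 3: expand (2,2) (f=7, h=4) → closed; open now [(1,2) g=4 f=7, (2,1) g=4 f=7, (3,3) g=3 f=9, (4,1) g=2 f=7, (4,3) g=2 f=9, (5,1) g=1 f=7, (5,3) g=1 f=9, (6,2) g=1 f=9]
step 4: expand (1,2) (f=7, h=3) → closed; open now [(0,2) g=5 f=7, (1,1) g=5 f=7, (1,3) g=5 f=9, (2,1) g=4 f=7, (3,3) g=3 f=9, (4,1) g=2 f=7, (4,3) g=2 f=9, (5,1) g=1 f=7, (5,3) g=1 f=9, (6,2) g=1 f=9]
step 5: expand (0,2) (f=7, h=2) → closed; open now [(0,1) g=6 f=7, (0,3) g=6 f=9, (1,1) g=5 f=7, (1,3) g=5 f=9, (2,1) g=4 f=7, (3,3) g=3 f=9, (4,1) g=2 f=7, (4,3) g=2 f=9, (5,1) g=1 f=7, (5,3) g=1 f=9, (6,2) g=1 f=9]

order=[(4,2) → (3,2) → (2,2) → (1,2) → (0,2)]; open=[(0,1) g=6 f=7, (0,3) g=6 f=9, (1,1) g=5 f=7, (1,3) g=5 f=9, (2,1) g=4 f=7, (3,3) g=3 f=9, (4,1) g=2 f=7, (4,3) g=2 f=9, (5,1) g=1 f=7, (5,3) g=1 f=9, (6,2) g=1 f=9]; closed=[(0,2), (1,2), (2,2), (3,2), (4,2), (5,2)]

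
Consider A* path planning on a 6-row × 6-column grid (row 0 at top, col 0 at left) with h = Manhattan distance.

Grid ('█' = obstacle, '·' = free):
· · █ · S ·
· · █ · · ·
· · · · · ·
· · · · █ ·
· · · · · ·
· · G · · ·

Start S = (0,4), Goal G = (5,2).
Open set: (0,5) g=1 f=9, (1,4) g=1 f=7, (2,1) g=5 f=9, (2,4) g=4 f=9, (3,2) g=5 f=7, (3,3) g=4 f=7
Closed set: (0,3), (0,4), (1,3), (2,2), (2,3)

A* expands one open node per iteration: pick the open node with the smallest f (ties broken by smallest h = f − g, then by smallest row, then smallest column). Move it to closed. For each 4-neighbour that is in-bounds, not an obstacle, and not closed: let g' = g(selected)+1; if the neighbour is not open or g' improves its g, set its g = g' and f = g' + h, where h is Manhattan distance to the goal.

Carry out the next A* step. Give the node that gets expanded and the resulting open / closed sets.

expanded=(3,2); open=[(0,5) g=1 f=9, (1,4) g=1 f=7, (2,1) g=5 f=9, (2,4) g=4 f=9, (3,1) g=6 f=9, (3,3) g=4 f=7, (4,2) g=6 f=7]; closed=[(0,3), (0,4), (1,3), (2,2), (2,3), (3,2)]

step 1: expand (3,2) (f=7, h=2) → closed; open now [(0,5) g=1 f=9, (1,4) g=1 f=7, (2,1) g=5 f=9, (2,4) g=4 f=9, (3,1) g=6 f=9, (3,3) g=4 f=7, (4,2) g=6 f=7]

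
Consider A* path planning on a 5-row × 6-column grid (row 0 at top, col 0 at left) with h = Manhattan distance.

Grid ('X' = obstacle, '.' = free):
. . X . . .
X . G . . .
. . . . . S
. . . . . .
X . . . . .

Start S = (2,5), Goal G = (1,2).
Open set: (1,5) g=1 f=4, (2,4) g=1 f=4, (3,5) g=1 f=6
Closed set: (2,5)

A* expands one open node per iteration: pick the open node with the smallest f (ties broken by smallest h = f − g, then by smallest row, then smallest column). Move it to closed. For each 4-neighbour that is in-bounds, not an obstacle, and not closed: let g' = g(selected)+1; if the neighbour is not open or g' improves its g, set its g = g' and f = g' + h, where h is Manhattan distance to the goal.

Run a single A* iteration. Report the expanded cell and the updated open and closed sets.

expanded=(1,5); open=[(0,5) g=2 f=6, (1,4) g=2 f=4, (2,4) g=1 f=4, (3,5) g=1 f=6]; closed=[(1,5), (2,5)]

step 1: expand (1,5) (f=4, h=3) → closed; open now [(0,5) g=2 f=6, (1,4) g=2 f=4, (2,4) g=1 f=4, (3,5) g=1 f=6]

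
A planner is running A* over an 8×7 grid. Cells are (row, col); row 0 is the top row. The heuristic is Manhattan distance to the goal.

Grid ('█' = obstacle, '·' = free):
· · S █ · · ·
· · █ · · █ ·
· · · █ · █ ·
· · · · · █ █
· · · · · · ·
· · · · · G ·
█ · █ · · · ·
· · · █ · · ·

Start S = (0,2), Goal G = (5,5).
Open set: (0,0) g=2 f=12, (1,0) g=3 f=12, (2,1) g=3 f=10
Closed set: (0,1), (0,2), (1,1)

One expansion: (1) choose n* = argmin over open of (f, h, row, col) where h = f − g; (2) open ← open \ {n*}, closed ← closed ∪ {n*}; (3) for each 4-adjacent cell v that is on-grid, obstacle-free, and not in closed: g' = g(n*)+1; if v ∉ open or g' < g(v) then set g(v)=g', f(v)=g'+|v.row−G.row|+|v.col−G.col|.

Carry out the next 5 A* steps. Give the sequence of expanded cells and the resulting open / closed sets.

order=[(2,1) → (2,2) → (3,2) → (3,3) → (3,4)]; open=[(0,0) g=2 f=12, (1,0) g=3 f=12, (2,0) g=4 f=12, (2,4) g=8 f=12, (3,1) g=4 f=10, (4,2) g=6 f=10, (4,3) g=7 f=10, (4,4) g=8 f=10]; closed=[(0,1), (0,2), (1,1), (2,1), (2,2), (3,2), (3,3), (3,4)]

step 1: expand (2,1) (f=10, h=7) → closed; open now [(0,0) g=2 f=12, (1,0) g=3 f=12, (2,0) g=4 f=12, (2,2) g=4 f=10, (3,1) g=4 f=10]
step 2: expand (2,2) (f=10, h=6) → closed; open now [(0,0) g=2 f=12, (1,0) g=3 f=12, (2,0) g=4 f=12, (3,1) g=4 f=10, (3,2) g=5 f=10]
step 3: expand (3,2) (f=10, h=5) → closed; open now [(0,0) g=2 f=12, (1,0) g=3 f=12, (2,0) g=4 f=12, (3,1) g=4 f=10, (3,3) g=6 f=10, (4,2) g=6 f=10]
step 4: expand (3,3) (f=10, h=4) → closed; open now [(0,0) g=2 f=12, (1,0) g=3 f=12, (2,0) g=4 f=12, (3,1) g=4 f=10, (3,4) g=7 f=10, (4,2) g=6 f=10, (4,3) g=7 f=10]
step 5: expand (3,4) (f=10, h=3) → closed; open now [(0,0) g=2 f=12, (1,0) g=3 f=12, (2,0) g=4 f=12, (2,4) g=8 f=12, (3,1) g=4 f=10, (4,2) g=6 f=10, (4,3) g=7 f=10, (4,4) g=8 f=10]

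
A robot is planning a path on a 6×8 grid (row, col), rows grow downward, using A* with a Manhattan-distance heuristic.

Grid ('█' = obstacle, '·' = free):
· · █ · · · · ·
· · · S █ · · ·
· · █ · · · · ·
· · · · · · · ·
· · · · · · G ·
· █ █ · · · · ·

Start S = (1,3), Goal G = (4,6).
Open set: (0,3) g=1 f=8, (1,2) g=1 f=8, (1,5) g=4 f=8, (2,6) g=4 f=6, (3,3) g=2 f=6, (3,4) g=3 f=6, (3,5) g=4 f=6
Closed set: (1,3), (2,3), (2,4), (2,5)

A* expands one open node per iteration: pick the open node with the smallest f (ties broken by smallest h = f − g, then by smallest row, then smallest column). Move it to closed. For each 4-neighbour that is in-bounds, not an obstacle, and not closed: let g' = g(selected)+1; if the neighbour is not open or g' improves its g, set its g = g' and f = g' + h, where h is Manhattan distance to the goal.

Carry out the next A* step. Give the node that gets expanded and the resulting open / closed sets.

step 1: expand (2,6) (f=6, h=2) → closed; open now [(0,3) g=1 f=8, (1,2) g=1 f=8, (1,5) g=4 f=8, (1,6) g=5 f=8, (2,7) g=5 f=8, (3,3) g=2 f=6, (3,4) g=3 f=6, (3,5) g=4 f=6, (3,6) g=5 f=6]

expanded=(2,6); open=[(0,3) g=1 f=8, (1,2) g=1 f=8, (1,5) g=4 f=8, (1,6) g=5 f=8, (2,7) g=5 f=8, (3,3) g=2 f=6, (3,4) g=3 f=6, (3,5) g=4 f=6, (3,6) g=5 f=6]; closed=[(1,3), (2,3), (2,4), (2,5), (2,6)]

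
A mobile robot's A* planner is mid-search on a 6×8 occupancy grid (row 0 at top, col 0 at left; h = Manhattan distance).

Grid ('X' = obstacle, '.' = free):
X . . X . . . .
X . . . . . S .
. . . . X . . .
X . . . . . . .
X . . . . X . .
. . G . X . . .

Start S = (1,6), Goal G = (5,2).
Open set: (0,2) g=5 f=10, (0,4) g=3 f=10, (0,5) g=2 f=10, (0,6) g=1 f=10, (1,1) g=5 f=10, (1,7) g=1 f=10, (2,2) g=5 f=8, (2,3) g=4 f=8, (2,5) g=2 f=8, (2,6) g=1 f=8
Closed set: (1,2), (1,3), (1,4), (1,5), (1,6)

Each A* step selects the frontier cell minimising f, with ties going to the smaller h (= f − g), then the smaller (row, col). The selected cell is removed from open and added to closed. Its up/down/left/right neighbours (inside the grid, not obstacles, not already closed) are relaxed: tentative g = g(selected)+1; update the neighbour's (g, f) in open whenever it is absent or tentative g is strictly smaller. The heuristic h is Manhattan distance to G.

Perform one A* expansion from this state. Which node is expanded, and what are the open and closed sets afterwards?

step 1: expand (2,2) (f=8, h=3) → closed; open now [(0,2) g=5 f=10, (0,4) g=3 f=10, (0,5) g=2 f=10, (0,6) g=1 f=10, (1,1) g=5 f=10, (1,7) g=1 f=10, (2,1) g=6 f=10, (2,3) g=4 f=8, (2,5) g=2 f=8, (2,6) g=1 f=8, (3,2) g=6 f=8]

expanded=(2,2); open=[(0,2) g=5 f=10, (0,4) g=3 f=10, (0,5) g=2 f=10, (0,6) g=1 f=10, (1,1) g=5 f=10, (1,7) g=1 f=10, (2,1) g=6 f=10, (2,3) g=4 f=8, (2,5) g=2 f=8, (2,6) g=1 f=8, (3,2) g=6 f=8]; closed=[(1,2), (1,3), (1,4), (1,5), (1,6), (2,2)]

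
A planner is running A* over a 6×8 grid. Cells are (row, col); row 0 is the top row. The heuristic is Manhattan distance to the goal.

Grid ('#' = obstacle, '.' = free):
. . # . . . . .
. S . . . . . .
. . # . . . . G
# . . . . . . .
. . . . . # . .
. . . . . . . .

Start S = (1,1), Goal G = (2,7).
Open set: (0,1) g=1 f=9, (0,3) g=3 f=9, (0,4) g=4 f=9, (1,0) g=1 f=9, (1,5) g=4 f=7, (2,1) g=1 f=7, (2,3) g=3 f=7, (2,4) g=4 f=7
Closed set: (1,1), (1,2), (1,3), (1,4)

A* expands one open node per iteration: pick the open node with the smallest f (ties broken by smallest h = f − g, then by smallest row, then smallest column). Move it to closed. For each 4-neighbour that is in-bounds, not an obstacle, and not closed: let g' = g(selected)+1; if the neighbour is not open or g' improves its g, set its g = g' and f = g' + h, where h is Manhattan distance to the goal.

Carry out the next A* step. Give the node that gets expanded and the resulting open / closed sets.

step 1: expand (1,5) (f=7, h=3) → closed; open now [(0,1) g=1 f=9, (0,3) g=3 f=9, (0,4) g=4 f=9, (0,5) g=5 f=9, (1,0) g=1 f=9, (1,6) g=5 f=7, (2,1) g=1 f=7, (2,3) g=3 f=7, (2,4) g=4 f=7, (2,5) g=5 f=7]

expanded=(1,5); open=[(0,1) g=1 f=9, (0,3) g=3 f=9, (0,4) g=4 f=9, (0,5) g=5 f=9, (1,0) g=1 f=9, (1,6) g=5 f=7, (2,1) g=1 f=7, (2,3) g=3 f=7, (2,4) g=4 f=7, (2,5) g=5 f=7]; closed=[(1,1), (1,2), (1,3), (1,4), (1,5)]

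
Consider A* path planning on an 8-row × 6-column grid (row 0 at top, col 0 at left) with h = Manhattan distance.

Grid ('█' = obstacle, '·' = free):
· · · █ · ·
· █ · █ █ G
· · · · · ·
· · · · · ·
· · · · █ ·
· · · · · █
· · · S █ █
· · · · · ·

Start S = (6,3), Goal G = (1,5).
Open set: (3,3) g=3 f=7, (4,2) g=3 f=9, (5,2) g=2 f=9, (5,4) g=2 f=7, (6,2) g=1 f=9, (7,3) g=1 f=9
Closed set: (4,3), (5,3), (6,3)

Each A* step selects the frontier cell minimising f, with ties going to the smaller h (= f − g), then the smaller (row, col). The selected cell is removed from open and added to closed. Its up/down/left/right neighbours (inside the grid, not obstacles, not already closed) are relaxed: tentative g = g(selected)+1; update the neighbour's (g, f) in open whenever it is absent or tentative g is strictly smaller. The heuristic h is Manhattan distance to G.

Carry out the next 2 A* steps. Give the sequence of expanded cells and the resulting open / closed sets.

step 1: expand (3,3) (f=7, h=4) → closed; open now [(2,3) g=4 f=7, (3,2) g=4 f=9, (3,4) g=4 f=7, (4,2) g=3 f=9, (5,2) g=2 f=9, (5,4) g=2 f=7, (6,2) g=1 f=9, (7,3) g=1 f=9]
step 2: expand (2,3) (f=7, h=3) → closed; open now [(2,2) g=5 f=9, (2,4) g=5 f=7, (3,2) g=4 f=9, (3,4) g=4 f=7, (4,2) g=3 f=9, (5,2) g=2 f=9, (5,4) g=2 f=7, (6,2) g=1 f=9, (7,3) g=1 f=9]

order=[(3,3) → (2,3)]; open=[(2,2) g=5 f=9, (2,4) g=5 f=7, (3,2) g=4 f=9, (3,4) g=4 f=7, (4,2) g=3 f=9, (5,2) g=2 f=9, (5,4) g=2 f=7, (6,2) g=1 f=9, (7,3) g=1 f=9]; closed=[(2,3), (3,3), (4,3), (5,3), (6,3)]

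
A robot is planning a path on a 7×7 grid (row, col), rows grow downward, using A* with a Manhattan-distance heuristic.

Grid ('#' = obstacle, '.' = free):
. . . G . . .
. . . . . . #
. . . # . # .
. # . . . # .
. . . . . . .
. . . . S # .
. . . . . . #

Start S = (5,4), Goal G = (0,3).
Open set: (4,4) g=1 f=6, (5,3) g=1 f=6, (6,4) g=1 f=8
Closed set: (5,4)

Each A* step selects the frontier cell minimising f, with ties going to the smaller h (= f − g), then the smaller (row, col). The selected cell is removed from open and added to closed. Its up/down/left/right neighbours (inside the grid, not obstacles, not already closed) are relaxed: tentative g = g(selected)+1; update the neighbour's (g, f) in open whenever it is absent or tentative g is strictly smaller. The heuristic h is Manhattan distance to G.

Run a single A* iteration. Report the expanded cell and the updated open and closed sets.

step 1: expand (4,4) (f=6, h=5) → closed; open now [(3,4) g=2 f=6, (4,3) g=2 f=6, (4,5) g=2 f=8, (5,3) g=1 f=6, (6,4) g=1 f=8]

expanded=(4,4); open=[(3,4) g=2 f=6, (4,3) g=2 f=6, (4,5) g=2 f=8, (5,3) g=1 f=6, (6,4) g=1 f=8]; closed=[(4,4), (5,4)]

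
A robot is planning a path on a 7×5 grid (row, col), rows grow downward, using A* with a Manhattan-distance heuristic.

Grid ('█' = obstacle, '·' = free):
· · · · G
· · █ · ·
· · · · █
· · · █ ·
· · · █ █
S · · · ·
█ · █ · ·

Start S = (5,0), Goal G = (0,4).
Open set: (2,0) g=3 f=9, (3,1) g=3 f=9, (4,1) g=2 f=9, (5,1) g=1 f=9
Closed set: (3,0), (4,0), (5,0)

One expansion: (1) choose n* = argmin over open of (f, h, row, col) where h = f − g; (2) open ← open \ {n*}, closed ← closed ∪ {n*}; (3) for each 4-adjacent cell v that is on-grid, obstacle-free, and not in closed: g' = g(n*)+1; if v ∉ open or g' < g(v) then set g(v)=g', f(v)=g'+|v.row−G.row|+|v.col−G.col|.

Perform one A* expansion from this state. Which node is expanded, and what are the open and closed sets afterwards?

step 1: expand (2,0) (f=9, h=6) → closed; open now [(1,0) g=4 f=9, (2,1) g=4 f=9, (3,1) g=3 f=9, (4,1) g=2 f=9, (5,1) g=1 f=9]

expanded=(2,0); open=[(1,0) g=4 f=9, (2,1) g=4 f=9, (3,1) g=3 f=9, (4,1) g=2 f=9, (5,1) g=1 f=9]; closed=[(2,0), (3,0), (4,0), (5,0)]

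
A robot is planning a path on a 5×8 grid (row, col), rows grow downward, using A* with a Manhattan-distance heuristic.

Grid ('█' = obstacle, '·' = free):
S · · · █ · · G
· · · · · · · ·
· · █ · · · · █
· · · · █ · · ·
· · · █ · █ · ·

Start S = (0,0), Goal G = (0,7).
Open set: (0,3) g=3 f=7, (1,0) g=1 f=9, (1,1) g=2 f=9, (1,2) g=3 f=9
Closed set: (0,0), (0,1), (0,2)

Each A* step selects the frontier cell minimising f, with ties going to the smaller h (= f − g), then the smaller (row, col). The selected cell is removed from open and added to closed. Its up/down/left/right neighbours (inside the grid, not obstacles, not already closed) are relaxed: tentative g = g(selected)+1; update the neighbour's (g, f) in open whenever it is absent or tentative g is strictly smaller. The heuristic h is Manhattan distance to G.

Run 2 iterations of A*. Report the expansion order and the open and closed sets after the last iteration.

step 1: expand (0,3) (f=7, h=4) → closed; open now [(1,0) g=1 f=9, (1,1) g=2 f=9, (1,2) g=3 f=9, (1,3) g=4 f=9]
step 2: expand (1,3) (f=9, h=5) → closed; open now [(1,0) g=1 f=9, (1,1) g=2 f=9, (1,2) g=3 f=9, (1,4) g=5 f=9, (2,3) g=5 f=11]

order=[(0,3) → (1,3)]; open=[(1,0) g=1 f=9, (1,1) g=2 f=9, (1,2) g=3 f=9, (1,4) g=5 f=9, (2,3) g=5 f=11]; closed=[(0,0), (0,1), (0,2), (0,3), (1,3)]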